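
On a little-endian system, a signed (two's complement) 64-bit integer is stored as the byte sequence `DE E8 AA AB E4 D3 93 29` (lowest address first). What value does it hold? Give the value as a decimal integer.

2995971156217620702

Little-endian: lowest address holds the least-significant byte.
Reassemble most-significant byte first: 29 93 D3 E4 AB AA E8 DE → 0x2993D3E4ABAAE8DE.
0x2993D3E4ABAAE8DE = 2995971156217620702.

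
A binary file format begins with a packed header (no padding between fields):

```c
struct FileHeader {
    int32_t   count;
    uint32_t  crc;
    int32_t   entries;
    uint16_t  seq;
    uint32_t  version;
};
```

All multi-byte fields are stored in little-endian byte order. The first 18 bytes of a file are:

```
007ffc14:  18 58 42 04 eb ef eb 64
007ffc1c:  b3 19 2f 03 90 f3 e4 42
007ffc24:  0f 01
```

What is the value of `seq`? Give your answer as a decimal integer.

62352

`seq` follows `count` (4 B), `crc` (4 B), `entries` (4 B), so it starts at offset 4 + 4 + 4 = 12 and occupies 2 bytes.
Bytes at offsets 12..13: 90 F3.
Little-endian: lowest address holds the least-significant byte.
Reassemble most-significant byte first: F3 90 → 0xF390.
0xF390 = 62352.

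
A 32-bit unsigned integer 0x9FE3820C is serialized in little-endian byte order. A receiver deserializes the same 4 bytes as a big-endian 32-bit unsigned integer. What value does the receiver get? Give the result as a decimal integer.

209904543

Stored little-endian, the bytes at ascending addresses are 0C 82 E3 9F.
Read back as big-endian, the last byte is least significant, giving 0x0C82E39F.
0x0C82E39F = 209904543.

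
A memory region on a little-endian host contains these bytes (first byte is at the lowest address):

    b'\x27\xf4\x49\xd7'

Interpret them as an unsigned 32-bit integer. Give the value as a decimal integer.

Little-endian: lowest address holds the least-significant byte.
Reassemble most-significant byte first: D7 49 F4 27 → 0xD749F427.
0xD749F427 = 3611948071.

3611948071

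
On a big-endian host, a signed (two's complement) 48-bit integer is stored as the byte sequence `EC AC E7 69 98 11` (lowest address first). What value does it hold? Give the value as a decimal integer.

In big-endian order the high byte comes first in memory.
The bytes are already most-significant first: 0xECACE7699811.
Top bit is set, so as a signed 48-bit value this is 0xECACE7699811 − 2^48 = -21247615723503.

-21247615723503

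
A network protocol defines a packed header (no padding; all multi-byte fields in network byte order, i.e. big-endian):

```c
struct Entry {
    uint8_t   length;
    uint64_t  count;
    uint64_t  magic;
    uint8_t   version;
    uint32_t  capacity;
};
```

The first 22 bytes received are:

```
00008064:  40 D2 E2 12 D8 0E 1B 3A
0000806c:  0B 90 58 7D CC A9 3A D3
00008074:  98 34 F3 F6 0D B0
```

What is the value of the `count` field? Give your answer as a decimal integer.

15195728811860376075

`count` follows `length` (1 byte), so it starts at byte offset 1 and occupies 8 bytes.
Bytes at offsets 1..8: D2 E2 12 D8 0E 1B 3A 0B.
Big-endian stores the most-significant byte at the lowest address.
The bytes are already most-significant first: 0xD2E212D80E1B3A0B.
0xD2E212D80E1B3A0B = 15195728811860376075.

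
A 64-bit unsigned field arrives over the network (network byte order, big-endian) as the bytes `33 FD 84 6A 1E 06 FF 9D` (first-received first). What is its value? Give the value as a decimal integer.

3746296056347295645

Big-endian: lowest address holds the most-significant byte.
The bytes are already most-significant first: 0x33FD846A1E06FF9D.
0x33FD846A1E06FF9D = 3746296056347295645.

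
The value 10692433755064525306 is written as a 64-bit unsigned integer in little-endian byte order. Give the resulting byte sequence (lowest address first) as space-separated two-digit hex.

10692433755064525306 in hexadecimal, padded to 64 bits, is 0x946327D96B0461FA.
Split into bytes (most-significant first): 94 63 27 D9 6B 04 61 FA.
In little-endian order the low byte comes first in memory.
So at ascending addresses the bytes are FA 61 04 6B D9 27 63 94.

FA 61 04 6B D9 27 63 94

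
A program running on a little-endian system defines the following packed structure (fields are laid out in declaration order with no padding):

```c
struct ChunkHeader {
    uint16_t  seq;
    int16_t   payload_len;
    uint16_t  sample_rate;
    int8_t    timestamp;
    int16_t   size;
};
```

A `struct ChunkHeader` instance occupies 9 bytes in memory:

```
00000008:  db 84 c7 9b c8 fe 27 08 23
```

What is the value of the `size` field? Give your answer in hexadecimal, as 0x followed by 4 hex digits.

`size` follows `seq` (2 B), `payload_len` (2 B), `sample_rate` (2 B), `timestamp` (1 B), so it starts at offset 2 + 2 + 2 + 1 = 7 and occupies 2 bytes.
Bytes at offsets 7..8: 08 23.
Little-endian: lowest address holds the least-significant byte.
Reassemble most-significant byte first: 23 08 → 0x2308.

0x2308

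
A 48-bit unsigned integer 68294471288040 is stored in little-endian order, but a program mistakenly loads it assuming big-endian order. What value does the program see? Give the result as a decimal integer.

255656637177150

68294471288040 in 48-bit hexadecimal is 0x3E1D0BB384E8.
Stored little-endian, the bytes at ascending addresses are E8 84 B3 0B 1D 3E.
Read back as big-endian, the last byte is least significant, giving 0xE884B30B1D3E.
0xE884B30B1D3E = 255656637177150.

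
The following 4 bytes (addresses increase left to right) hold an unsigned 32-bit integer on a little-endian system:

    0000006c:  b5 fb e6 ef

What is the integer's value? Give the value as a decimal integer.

4024892341

In little-endian order the low byte comes first in memory.
Reassemble most-significant byte first: EF E6 FB B5 → 0xEFE6FBB5.
0xEFE6FBB5 = 4024892341.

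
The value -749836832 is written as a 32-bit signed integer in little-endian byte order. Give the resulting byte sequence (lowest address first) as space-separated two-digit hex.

E0 65 4E D3

Two's complement of -749836832 in 32 bits: 749836832 = 0x2CB19A20; invert → 0xD34E65DF; add 1 → 0xD34E65E0.
Split into bytes (most-significant first): D3 4E 65 E0.
Little-endian stores the least-significant byte at the lowest address.
So at ascending addresses the bytes are E0 65 4E D3.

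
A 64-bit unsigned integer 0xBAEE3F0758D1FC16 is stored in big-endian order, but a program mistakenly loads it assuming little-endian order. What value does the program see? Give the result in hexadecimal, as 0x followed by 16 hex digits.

0x16FCD158073FEEBA

Stored big-endian, the bytes at ascending addresses are BA EE 3F 07 58 D1 FC 16.
Read back as little-endian, the first byte is least significant, giving 0x16FCD158073FEEBA.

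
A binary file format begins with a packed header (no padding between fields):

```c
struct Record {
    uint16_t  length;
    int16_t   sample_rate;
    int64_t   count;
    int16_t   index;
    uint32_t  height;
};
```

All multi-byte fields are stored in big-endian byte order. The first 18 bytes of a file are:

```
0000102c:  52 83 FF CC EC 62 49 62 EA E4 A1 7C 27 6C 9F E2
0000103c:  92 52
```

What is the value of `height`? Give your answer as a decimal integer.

`height` follows `length` (2 B), `sample_rate` (2 B), `count` (8 B), `index` (2 B), so it starts at offset 2 + 2 + 8 + 2 = 14 and occupies 4 bytes.
Bytes at offsets 14..17: 9F E2 92 52.
Big-endian: lowest address holds the most-significant byte.
The bytes are already most-significant first: 0x9FE29252.
0x9FE29252 = 2682425938.

2682425938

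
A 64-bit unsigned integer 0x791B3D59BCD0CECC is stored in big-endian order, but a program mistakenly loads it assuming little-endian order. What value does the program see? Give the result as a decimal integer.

Stored big-endian, the bytes at ascending addresses are 79 1B 3D 59 BC D0 CE CC.
Read back as little-endian, the first byte is least significant, giving 0xCCCED0BC593D1B79.
0xCCCED0BC593D1B79 = 14757962536309300089.

14757962536309300089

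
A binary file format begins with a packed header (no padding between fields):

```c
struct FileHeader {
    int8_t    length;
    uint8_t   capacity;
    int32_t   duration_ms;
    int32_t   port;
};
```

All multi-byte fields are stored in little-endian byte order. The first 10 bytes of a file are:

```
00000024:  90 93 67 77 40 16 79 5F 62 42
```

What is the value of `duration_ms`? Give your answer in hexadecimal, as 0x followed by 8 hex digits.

0x16407767

`duration_ms` follows `length` (1 B), `capacity` (1 B), so it starts at offset 1 + 1 = 2 and occupies 4 bytes.
Bytes at offsets 2..5: 67 77 40 16.
Little-endian stores the least-significant byte at the lowest address.
Reassemble most-significant byte first: 16 40 77 67 → 0x16407767.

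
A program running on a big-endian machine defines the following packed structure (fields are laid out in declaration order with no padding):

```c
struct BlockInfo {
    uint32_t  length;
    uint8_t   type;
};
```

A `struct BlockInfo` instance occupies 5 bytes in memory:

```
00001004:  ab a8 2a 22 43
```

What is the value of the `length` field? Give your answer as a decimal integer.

2879924770

`length` is the first field, at byte offset 0, occupying 4 bytes.
Bytes at offsets 0..3: AB A8 2A 22.
In big-endian order the high byte comes first in memory.
The bytes are already most-significant first: 0xABA82A22.
0xABA82A22 = 2879924770.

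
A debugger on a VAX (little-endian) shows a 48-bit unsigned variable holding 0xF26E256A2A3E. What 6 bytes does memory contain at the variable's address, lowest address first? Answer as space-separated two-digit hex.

3E 2A 6A 25 6E F2

Split into bytes (most-significant first): F2 6E 25 6A 2A 3E.
Little-endian: lowest address holds the least-significant byte.
So at ascending addresses the bytes are 3E 2A 6A 25 6E F2.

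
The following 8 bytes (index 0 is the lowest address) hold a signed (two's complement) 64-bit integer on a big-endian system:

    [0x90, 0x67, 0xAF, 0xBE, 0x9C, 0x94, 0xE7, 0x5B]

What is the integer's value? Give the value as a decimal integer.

-8041265376441079973

In big-endian order the high byte comes first in memory.
The bytes are already most-significant first: 0x9067AFBE9C94E75B.
Top bit is set, so as a signed 64-bit value this is 0x9067AFBE9C94E75B − 2^64 = -8041265376441079973.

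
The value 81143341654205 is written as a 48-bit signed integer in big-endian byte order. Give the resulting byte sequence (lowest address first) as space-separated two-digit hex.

49 CC A8 0E 20 BD

81143341654205 in hexadecimal, padded to 48 bits, is 0x49CCA80E20BD.
Split into bytes (most-significant first): 49 CC A8 0E 20 BD.
Big-endian stores the most-significant byte at the lowest address.
So the memory order matches the most-significant-first order: 49 CC A8 0E 20 BD.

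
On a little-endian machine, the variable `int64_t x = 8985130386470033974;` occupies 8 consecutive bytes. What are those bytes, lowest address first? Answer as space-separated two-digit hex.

8985130386470033974 in hexadecimal, padded to 64 bits, is 0x7CB1987B321D5A36.
Split into bytes (most-significant first): 7C B1 98 7B 32 1D 5A 36.
Little-endian stores the least-significant byte at the lowest address.
So at ascending addresses the bytes are 36 5A 1D 32 7B 98 B1 7C.

36 5A 1D 32 7B 98 B1 7C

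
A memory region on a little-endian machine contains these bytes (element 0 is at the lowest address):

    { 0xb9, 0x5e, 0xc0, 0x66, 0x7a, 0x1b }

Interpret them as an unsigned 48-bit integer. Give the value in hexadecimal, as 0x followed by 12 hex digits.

Little-endian: lowest address holds the least-significant byte.
Reassemble most-significant byte first: 1B 7A 66 C0 5E B9 → 0x1B7A66C05EB9.

0x1B7A66C05EB9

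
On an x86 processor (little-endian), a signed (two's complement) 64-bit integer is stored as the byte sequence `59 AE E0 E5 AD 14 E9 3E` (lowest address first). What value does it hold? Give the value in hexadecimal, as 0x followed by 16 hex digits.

Little-endian stores the least-significant byte at the lowest address.
Reassemble most-significant byte first: 3E E9 14 AD E5 E0 AE 59 → 0x3EE914ADE5E0AE59.

0x3EE914ADE5E0AE59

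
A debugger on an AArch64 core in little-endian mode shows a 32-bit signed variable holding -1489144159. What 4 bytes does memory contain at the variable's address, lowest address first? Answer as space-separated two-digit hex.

Two's complement of -1489144159 in 32 bits: 1489144159 = 0x58C2895F; invert → 0xA73D76A0; add 1 → 0xA73D76A1.
Split into bytes (most-significant first): A7 3D 76 A1.
In little-endian order the low byte comes first in memory.
So at ascending addresses the bytes are A1 76 3D A7.

A1 76 3D A7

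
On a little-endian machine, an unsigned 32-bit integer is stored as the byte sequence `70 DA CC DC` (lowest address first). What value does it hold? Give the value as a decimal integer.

Little-endian: lowest address holds the least-significant byte.
Reassemble most-significant byte first: DC CC DA 70 → 0xDCCCDA70.
0xDCCCDA70 = 3704412784.

3704412784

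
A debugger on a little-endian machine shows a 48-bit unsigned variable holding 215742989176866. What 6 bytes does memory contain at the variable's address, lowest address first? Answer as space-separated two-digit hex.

215742989176866 in hexadecimal, padded to 48 bits, is 0xC437943B9022.
Split into bytes (most-significant first): C4 37 94 3B 90 22.
Little-endian stores the least-significant byte at the lowest address.
So at ascending addresses the bytes are 22 90 3B 94 37 C4.

22 90 3B 94 37 C4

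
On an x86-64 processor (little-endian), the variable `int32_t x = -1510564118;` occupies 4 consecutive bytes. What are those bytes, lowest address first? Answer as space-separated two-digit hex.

EA 9E F6 A5

Two's complement of -1510564118 in 32 bits: 1510564118 = 0x5A096116; invert → 0xA5F69EE9; add 1 → 0xA5F69EEA.
Split into bytes (most-significant first): A5 F6 9E EA.
In little-endian order the low byte comes first in memory.
So at ascending addresses the bytes are EA 9E F6 A5.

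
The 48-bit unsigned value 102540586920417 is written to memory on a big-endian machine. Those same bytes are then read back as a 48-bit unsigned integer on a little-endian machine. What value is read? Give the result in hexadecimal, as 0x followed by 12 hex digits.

0xE1294297425D

102540586920417 in 48-bit hexadecimal is 0x5D42974229E1.
Stored big-endian, the bytes at ascending addresses are 5D 42 97 42 29 E1.
Read back as little-endian, the first byte is least significant, giving 0xE1294297425D.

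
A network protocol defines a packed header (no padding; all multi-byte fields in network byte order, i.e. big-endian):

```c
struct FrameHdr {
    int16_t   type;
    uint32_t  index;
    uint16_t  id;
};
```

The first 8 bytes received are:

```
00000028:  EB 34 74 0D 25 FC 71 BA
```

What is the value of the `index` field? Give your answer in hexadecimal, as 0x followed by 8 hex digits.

`index` follows `type` (2 bytes), so it starts at byte offset 2 and occupies 4 bytes.
Bytes at offsets 2..5: 74 0D 25 FC.
Big-endian stores the most-significant byte at the lowest address.
The bytes are already most-significant first: 0x740D25FC.

0x740D25FC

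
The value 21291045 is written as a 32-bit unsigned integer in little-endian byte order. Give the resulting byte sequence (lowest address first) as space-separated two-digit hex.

21291045 in hexadecimal, padded to 32 bits, is 0x0144E025.
Split into bytes (most-significant first): 01 44 E0 25.
In little-endian order the low byte comes first in memory.
So at ascending addresses the bytes are 25 E0 44 01.

25 E0 44 01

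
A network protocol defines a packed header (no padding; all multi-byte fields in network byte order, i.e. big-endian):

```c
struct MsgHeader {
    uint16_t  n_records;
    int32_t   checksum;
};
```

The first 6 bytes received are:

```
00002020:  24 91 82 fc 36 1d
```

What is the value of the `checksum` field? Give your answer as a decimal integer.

`checksum` follows `n_records` (2 bytes), so it starts at byte offset 2 and occupies 4 bytes.
Bytes at offsets 2..5: 82 FC 36 1D.
Big-endian: lowest address holds the most-significant byte.
The bytes are already most-significant first: 0x82FC361D.
Top bit is set, so as a signed 32-bit value this is 0x82FC361D − 2^32 = -2097400291.

-2097400291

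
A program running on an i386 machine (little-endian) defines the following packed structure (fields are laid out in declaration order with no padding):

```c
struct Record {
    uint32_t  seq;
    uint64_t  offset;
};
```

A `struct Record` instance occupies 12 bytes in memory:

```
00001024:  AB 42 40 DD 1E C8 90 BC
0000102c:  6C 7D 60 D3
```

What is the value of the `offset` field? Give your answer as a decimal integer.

15231311845740562462

`offset` follows `seq` (4 bytes), so it starts at byte offset 4 and occupies 8 bytes.
Bytes at offsets 4..11: 1E C8 90 BC 6C 7D 60 D3.
Little-endian stores the least-significant byte at the lowest address.
Reassemble most-significant byte first: D3 60 7D 6C BC 90 C8 1E → 0xD3607D6CBC90C81E.
0xD3607D6CBC90C81E = 15231311845740562462.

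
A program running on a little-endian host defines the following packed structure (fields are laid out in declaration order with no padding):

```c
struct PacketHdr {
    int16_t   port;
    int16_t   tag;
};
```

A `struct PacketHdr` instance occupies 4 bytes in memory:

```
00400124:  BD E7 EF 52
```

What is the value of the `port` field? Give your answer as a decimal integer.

-6211

`port` is the first field, at byte offset 0, occupying 2 bytes.
Bytes at offsets 0..1: BD E7.
Little-endian stores the least-significant byte at the lowest address.
Reassemble most-significant byte first: E7 BD → 0xE7BD.
Top bit is set, so as a signed 16-bit value this is 0xE7BD − 2^16 = -6211.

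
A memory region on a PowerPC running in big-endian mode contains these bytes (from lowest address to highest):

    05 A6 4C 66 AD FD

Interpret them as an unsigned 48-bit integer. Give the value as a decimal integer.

6211804507645

In big-endian order the high byte comes first in memory.
The bytes are already most-significant first: 0x05A64C66ADFD.
0x05A64C66ADFD = 6211804507645.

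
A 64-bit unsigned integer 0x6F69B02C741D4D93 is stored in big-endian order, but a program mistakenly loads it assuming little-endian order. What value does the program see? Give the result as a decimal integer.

10614172281585297775

Stored big-endian, the bytes at ascending addresses are 6F 69 B0 2C 74 1D 4D 93.
Read back as little-endian, the first byte is least significant, giving 0x934D1D742CB0696F.
0x934D1D742CB0696F = 10614172281585297775.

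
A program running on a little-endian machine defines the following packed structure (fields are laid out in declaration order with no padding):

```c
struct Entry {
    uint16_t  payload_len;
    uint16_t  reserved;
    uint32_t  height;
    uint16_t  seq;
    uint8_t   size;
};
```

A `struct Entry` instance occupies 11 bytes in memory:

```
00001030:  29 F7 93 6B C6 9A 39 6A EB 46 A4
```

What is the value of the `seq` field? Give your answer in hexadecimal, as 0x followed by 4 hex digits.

0x46EB

`seq` follows `payload_len` (2 B), `reserved` (2 B), `height` (4 B), so it starts at offset 2 + 2 + 4 = 8 and occupies 2 bytes.
Bytes at offsets 8..9: EB 46.
Little-endian stores the least-significant byte at the lowest address.
Reassemble most-significant byte first: 46 EB → 0x46EB.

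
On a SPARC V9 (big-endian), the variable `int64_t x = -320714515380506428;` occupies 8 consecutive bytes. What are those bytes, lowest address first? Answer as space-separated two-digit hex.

Two's complement of -320714515380506428 in 64 bits: 320714515380506428 = 0x047368270B910F3C; invert → 0xFB8C97D8F46EF0C3; add 1 → 0xFB8C97D8F46EF0C4.
Split into bytes (most-significant first): FB 8C 97 D8 F4 6E F0 C4.
Big-endian: lowest address holds the most-significant byte.
So the memory order matches the most-significant-first order: FB 8C 97 D8 F4 6E F0 C4.

FB 8C 97 D8 F4 6E F0 C4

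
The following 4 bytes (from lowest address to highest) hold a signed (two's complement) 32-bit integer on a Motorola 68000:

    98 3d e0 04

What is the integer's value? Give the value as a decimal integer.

Big-endian: lowest address holds the most-significant byte.
The bytes are already most-significant first: 0x983DE004.
Top bit is set, so as a signed 32-bit value this is 0x983DE004 − 2^32 = -1740775420.

-1740775420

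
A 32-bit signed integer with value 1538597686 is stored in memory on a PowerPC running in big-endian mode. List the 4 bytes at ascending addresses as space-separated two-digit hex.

1538597686 in hexadecimal, padded to 32 bits, is 0x5BB52336.
Split into bytes (most-significant first): 5B B5 23 36.
Big-endian stores the most-significant byte at the lowest address.
So the memory order matches the most-significant-first order: 5B B5 23 36.

5B B5 23 36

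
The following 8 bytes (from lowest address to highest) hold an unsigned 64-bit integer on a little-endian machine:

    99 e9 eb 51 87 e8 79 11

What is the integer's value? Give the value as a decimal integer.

In little-endian order the low byte comes first in memory.
Reassemble most-significant byte first: 11 79 E8 87 51 EB E9 99 → 0x1179E88751EBE999.
0x1179E88751EBE999 = 1259293238719408537.

1259293238719408537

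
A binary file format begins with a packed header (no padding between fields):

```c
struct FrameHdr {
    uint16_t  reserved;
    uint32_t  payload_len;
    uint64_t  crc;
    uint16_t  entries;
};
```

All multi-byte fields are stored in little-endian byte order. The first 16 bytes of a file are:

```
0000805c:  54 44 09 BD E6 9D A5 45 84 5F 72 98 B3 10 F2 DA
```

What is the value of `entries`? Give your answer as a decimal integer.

`entries` follows `reserved` (2 B), `payload_len` (4 B), `crc` (8 B), so it starts at offset 2 + 4 + 8 = 14 and occupies 2 bytes.
Bytes at offsets 14..15: F2 DA.
Little-endian: lowest address holds the least-significant byte.
Reassemble most-significant byte first: DA F2 → 0xDAF2.
0xDAF2 = 56050.

56050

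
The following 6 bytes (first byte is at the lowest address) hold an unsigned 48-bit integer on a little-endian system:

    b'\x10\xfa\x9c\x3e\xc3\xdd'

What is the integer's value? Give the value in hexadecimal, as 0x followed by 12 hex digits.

0xDDC33E9CFA10

Little-endian stores the least-significant byte at the lowest address.
Reassemble most-significant byte first: DD C3 3E 9C FA 10 → 0xDDC33E9CFA10.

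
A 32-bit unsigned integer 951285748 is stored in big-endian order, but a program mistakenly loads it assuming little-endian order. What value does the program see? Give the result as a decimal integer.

4101485368

951285748 in 32-bit hexadecimal is 0x38B377F4.
Stored big-endian, the bytes at ascending addresses are 38 B3 77 F4.
Read back as little-endian, the first byte is least significant, giving 0xF477B338.
0xF477B338 = 4101485368.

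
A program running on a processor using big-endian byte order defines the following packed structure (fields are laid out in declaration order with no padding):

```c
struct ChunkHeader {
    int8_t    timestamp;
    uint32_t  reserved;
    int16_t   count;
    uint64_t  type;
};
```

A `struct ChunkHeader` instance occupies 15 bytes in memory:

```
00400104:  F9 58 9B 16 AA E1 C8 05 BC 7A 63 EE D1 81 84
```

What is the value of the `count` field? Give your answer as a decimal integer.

`count` follows `timestamp` (1 B), `reserved` (4 B), so it starts at offset 1 + 4 = 5 and occupies 2 bytes.
Bytes at offsets 5..6: E1 C8.
Big-endian stores the most-significant byte at the lowest address.
The bytes are already most-significant first: 0xE1C8.
Top bit is set, so as a signed 16-bit value this is 0xE1C8 − 2^16 = -7736.

-7736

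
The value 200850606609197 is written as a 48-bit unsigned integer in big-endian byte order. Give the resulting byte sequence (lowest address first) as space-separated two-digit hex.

B6 AC 2D 0F 53 2D

200850606609197 in hexadecimal, padded to 48 bits, is 0xB6AC2D0F532D.
Split into bytes (most-significant first): B6 AC 2D 0F 53 2D.
Big-endian stores the most-significant byte at the lowest address.
So the memory order matches the most-significant-first order: B6 AC 2D 0F 53 2D.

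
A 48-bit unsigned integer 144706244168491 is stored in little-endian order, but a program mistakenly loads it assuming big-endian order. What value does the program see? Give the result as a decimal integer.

144706244168491 in 48-bit hexadecimal is 0x839C0C47CB2B.
Stored little-endian, the bytes at ascending addresses are 2B CB 47 0C 9C 83.
Read back as big-endian, the last byte is least significant, giving 0x2BCB470C9C83.
0x2BCB470C9C83 = 48152070364291.

48152070364291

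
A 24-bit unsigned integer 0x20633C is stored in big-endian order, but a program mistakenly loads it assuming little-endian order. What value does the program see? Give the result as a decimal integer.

3957536

Stored big-endian, the bytes at ascending addresses are 20 63 3C.
Read back as little-endian, the first byte is least significant, giving 0x3C6320.
0x3C6320 = 3957536.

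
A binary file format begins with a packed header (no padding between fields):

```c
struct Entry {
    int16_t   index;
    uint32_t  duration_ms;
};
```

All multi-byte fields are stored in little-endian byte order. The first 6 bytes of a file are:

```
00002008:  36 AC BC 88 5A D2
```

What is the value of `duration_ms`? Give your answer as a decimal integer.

`duration_ms` follows `index` (2 bytes), so it starts at byte offset 2 and occupies 4 bytes.
Bytes at offsets 2..5: BC 88 5A D2.
In little-endian order the low byte comes first in memory.
Reassemble most-significant byte first: D2 5A 88 BC → 0xD25A88BC.
0xD25A88BC = 3529148604.

3529148604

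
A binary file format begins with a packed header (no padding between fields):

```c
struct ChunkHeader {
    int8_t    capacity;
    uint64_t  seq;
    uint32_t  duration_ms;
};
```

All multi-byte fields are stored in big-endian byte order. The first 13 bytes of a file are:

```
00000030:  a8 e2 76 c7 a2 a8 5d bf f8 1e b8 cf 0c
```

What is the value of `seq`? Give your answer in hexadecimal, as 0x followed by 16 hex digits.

0xE276C7A2A85DBFF8

`seq` follows `capacity` (1 byte), so it starts at byte offset 1 and occupies 8 bytes.
Bytes at offsets 1..8: E2 76 C7 A2 A8 5D BF F8.
In big-endian order the high byte comes first in memory.
The bytes are already most-significant first: 0xE276C7A2A85DBFF8.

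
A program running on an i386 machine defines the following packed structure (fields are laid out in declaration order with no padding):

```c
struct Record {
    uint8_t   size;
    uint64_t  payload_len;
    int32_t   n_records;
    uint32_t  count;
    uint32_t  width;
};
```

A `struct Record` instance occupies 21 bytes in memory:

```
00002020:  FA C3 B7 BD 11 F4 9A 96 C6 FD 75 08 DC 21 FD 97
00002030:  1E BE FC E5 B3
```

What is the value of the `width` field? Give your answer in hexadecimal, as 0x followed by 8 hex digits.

`width` follows `size` (1 B), `payload_len` (8 B), `n_records` (4 B), `count` (4 B), so it starts at offset 1 + 8 + 4 + 4 = 17 and occupies 4 bytes.
Bytes at offsets 17..20: BE FC E5 B3.
In little-endian order the low byte comes first in memory.
Reassemble most-significant byte first: B3 E5 FC BE → 0xB3E5FCBE.

0xB3E5FCBE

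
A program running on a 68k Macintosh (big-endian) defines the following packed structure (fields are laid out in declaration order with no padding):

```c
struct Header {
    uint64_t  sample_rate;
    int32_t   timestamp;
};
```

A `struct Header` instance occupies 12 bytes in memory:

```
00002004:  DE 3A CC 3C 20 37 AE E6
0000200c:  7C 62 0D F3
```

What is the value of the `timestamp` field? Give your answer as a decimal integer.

`timestamp` follows `sample_rate` (8 bytes), so it starts at byte offset 8 and occupies 4 bytes.
Bytes at offsets 8..11: 7C 62 0D F3.
In big-endian order the high byte comes first in memory.
The bytes are already most-significant first: 0x7C620DF3.
0x7C620DF3 = 2086800883.

2086800883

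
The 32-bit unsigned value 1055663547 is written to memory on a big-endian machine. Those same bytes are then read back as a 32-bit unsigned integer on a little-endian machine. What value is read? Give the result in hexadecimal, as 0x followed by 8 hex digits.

1055663547 in 32-bit hexadecimal is 0x3EEC25BB.
Stored big-endian, the bytes at ascending addresses are 3E EC 25 BB.
Read back as little-endian, the first byte is least significant, giving 0xBB25EC3E.

0xBB25EC3E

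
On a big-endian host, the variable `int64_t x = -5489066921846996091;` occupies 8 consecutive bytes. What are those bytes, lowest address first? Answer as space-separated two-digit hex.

Two's complement of -5489066921846996091 in 64 bits: 5489066921846996091 = 0x4C2D154879097C7B; invert → 0xB3D2EAB786F68384; add 1 → 0xB3D2EAB786F68385.
Split into bytes (most-significant first): B3 D2 EA B7 86 F6 83 85.
Big-endian: lowest address holds the most-significant byte.
So the memory order matches the most-significant-first order: B3 D2 EA B7 86 F6 83 85.

B3 D2 EA B7 86 F6 83 85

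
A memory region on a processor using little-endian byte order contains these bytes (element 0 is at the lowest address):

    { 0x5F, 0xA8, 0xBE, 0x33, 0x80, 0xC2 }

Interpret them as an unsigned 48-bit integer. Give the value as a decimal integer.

Little-endian stores the least-significant byte at the lowest address.
Reassemble most-significant byte first: C2 80 33 BE A8 5F → 0xC28033BEA85F.
0xC28033BEA85F = 213855879735391.

213855879735391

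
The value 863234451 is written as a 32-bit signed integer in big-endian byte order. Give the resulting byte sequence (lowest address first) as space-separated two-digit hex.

863234451 in hexadecimal, padded to 32 bits, is 0x3373E993.
Split into bytes (most-significant first): 33 73 E9 93.
In big-endian order the high byte comes first in memory.
So the memory order matches the most-significant-first order: 33 73 E9 93.

33 73 E9 93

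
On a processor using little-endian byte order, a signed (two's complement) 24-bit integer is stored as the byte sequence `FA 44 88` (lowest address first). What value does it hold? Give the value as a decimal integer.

Little-endian stores the least-significant byte at the lowest address.
Reassemble most-significant byte first: 88 44 FA → 0x8844FA.
Top bit is set, so as a signed 24-bit value this is 0x8844FA − 2^24 = -7846662.

-7846662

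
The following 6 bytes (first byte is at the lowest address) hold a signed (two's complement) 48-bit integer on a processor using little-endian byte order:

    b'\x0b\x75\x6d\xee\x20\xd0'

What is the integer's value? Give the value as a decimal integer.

-52635119028981

In little-endian order the low byte comes first in memory.
Reassemble most-significant byte first: D0 20 EE 6D 75 0B → 0xD020EE6D750B.
Top bit is set, so as a signed 48-bit value this is 0xD020EE6D750B − 2^48 = -52635119028981.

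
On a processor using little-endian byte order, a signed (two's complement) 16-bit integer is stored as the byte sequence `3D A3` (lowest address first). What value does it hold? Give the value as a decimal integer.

Little-endian: lowest address holds the least-significant byte.
Reassemble most-significant byte first: A3 3D → 0xA33D.
Top bit is set, so as a signed 16-bit value this is 0xA33D − 2^16 = -23747.

-23747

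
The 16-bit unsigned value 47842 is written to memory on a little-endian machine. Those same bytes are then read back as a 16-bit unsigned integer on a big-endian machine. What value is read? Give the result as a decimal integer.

58042

47842 in 16-bit hexadecimal is 0xBAE2.
Stored little-endian, the bytes at ascending addresses are E2 BA.
Read back as big-endian, the last byte is least significant, giving 0xE2BA.
0xE2BA = 58042.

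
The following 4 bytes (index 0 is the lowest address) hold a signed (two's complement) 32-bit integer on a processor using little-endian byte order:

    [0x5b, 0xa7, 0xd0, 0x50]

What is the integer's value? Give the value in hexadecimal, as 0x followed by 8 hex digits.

Little-endian: lowest address holds the least-significant byte.
Reassemble most-significant byte first: 50 D0 A7 5B → 0x50D0A75B.

0x50D0A75B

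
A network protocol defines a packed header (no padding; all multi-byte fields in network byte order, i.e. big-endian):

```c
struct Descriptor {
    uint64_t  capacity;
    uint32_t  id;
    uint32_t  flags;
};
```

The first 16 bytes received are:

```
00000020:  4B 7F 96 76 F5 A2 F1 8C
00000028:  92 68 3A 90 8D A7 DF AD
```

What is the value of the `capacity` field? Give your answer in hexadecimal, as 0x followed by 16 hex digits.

`capacity` is the first field, at byte offset 0, occupying 8 bytes.
Bytes at offsets 0..7: 4B 7F 96 76 F5 A2 F1 8C.
Big-endian stores the most-significant byte at the lowest address.
The bytes are already most-significant first: 0x4B7F9676F5A2F18C.

0x4B7F9676F5A2F18C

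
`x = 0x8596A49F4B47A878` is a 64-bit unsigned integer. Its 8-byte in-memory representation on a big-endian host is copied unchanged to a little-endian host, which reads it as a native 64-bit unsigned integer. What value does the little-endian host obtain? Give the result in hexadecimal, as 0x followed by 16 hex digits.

Stored big-endian, the bytes at ascending addresses are 85 96 A4 9F 4B 47 A8 78.
Read back as little-endian, the first byte is least significant, giving 0x78A8474B9FA49685.

0x78A8474B9FA49685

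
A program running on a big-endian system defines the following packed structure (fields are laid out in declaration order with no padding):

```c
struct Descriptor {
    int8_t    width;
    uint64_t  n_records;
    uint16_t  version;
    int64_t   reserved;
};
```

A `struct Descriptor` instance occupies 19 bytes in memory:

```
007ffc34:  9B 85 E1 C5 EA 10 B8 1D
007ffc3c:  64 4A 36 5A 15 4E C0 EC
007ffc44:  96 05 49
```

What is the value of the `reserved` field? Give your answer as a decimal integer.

6491181028434380105

`reserved` follows `width` (1 B), `n_records` (8 B), `version` (2 B), so it starts at offset 1 + 8 + 2 = 11 and occupies 8 bytes.
Bytes at offsets 11..18: 5A 15 4E C0 EC 96 05 49.
In big-endian order the high byte comes first in memory.
The bytes are already most-significant first: 0x5A154EC0EC960549.
0x5A154EC0EC960549 = 6491181028434380105.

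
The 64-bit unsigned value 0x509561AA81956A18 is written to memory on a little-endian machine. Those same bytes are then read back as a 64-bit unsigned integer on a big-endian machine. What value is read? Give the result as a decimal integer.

1759382988583441744

Stored little-endian, the bytes at ascending addresses are 18 6A 95 81 AA 61 95 50.
Read back as big-endian, the last byte is least significant, giving 0x186A9581AA619550.
0x186A9581AA619550 = 1759382988583441744.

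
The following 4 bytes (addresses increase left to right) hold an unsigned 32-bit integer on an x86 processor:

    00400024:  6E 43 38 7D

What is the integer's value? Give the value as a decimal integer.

Little-endian stores the least-significant byte at the lowest address.
Reassemble most-significant byte first: 7D 38 43 6E → 0x7D38436E.
0x7D38436E = 2100839278.

2100839278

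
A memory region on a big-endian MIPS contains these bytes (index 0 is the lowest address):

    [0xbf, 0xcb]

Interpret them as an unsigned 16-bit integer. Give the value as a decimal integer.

Big-endian stores the most-significant byte at the lowest address.
The bytes are already most-significant first: 0xBFCB.
0xBFCB = 49099.

49099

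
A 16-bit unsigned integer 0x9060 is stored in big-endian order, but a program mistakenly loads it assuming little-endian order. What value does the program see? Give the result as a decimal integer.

Stored big-endian, the bytes at ascending addresses are 90 60.
Read back as little-endian, the first byte is least significant, giving 0x6090.
0x6090 = 24720.

24720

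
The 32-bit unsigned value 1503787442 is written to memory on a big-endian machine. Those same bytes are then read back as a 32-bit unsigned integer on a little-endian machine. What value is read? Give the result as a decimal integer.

1503787442 in 32-bit hexadecimal is 0x59A1F9B2.
Stored big-endian, the bytes at ascending addresses are 59 A1 F9 B2.
Read back as little-endian, the first byte is least significant, giving 0xB2F9A159.
0xB2F9A159 = 3002704217.

3002704217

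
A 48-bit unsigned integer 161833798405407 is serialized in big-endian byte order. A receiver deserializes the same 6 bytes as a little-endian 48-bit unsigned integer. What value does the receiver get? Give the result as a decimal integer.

34140994809747

161833798405407 in 48-bit hexadecimal is 0x932FDE110D1F.
Stored big-endian, the bytes at ascending addresses are 93 2F DE 11 0D 1F.
Read back as little-endian, the first byte is least significant, giving 0x1F0D11DE2F93.
0x1F0D11DE2F93 = 34140994809747.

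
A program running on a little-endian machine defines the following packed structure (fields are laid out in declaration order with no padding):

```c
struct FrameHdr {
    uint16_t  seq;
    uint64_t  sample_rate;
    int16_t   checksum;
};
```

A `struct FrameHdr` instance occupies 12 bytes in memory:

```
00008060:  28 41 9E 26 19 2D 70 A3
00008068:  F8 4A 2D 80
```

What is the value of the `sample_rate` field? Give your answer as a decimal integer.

`sample_rate` follows `seq` (2 bytes), so it starts at byte offset 2 and occupies 8 bytes.
Bytes at offsets 2..9: 9E 26 19 2D 70 A3 F8 4A.
Little-endian stores the least-significant byte at the lowest address.
Reassemble most-significant byte first: 4A F8 A3 70 2D 19 26 9E → 0x4AF8A3702D19269E.
0x4AF8A3702D19269E = 5402247455219197598.

5402247455219197598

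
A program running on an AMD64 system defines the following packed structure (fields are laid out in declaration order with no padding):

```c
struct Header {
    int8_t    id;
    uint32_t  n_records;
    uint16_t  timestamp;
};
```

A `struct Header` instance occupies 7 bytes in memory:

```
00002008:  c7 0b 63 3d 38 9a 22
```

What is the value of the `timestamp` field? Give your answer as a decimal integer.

8858

`timestamp` follows `id` (1 B), `n_records` (4 B), so it starts at offset 1 + 4 = 5 and occupies 2 bytes.
Bytes at offsets 5..6: 9A 22.
In little-endian order the low byte comes first in memory.
Reassemble most-significant byte first: 22 9A → 0x229A.
0x229A = 8858.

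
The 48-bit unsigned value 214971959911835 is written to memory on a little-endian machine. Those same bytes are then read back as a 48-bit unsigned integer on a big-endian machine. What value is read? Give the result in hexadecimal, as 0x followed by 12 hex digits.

0x9BA54E0F84C3

214971959911835 in 48-bit hexadecimal is 0xC3840F4EA59B.
Stored little-endian, the bytes at ascending addresses are 9B A5 4E 0F 84 C3.
Read back as big-endian, the last byte is least significant, giving 0x9BA54E0F84C3.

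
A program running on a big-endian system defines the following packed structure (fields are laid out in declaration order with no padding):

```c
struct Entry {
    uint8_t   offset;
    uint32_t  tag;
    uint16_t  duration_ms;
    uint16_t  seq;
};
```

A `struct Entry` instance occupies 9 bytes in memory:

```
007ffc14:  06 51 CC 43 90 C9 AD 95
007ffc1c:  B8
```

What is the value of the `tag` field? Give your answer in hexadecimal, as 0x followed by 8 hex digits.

0x51CC4390

`tag` follows `offset` (1 byte), so it starts at byte offset 1 and occupies 4 bytes.
Bytes at offsets 1..4: 51 CC 43 90.
Big-endian: lowest address holds the most-significant byte.
The bytes are already most-significant first: 0x51CC4390.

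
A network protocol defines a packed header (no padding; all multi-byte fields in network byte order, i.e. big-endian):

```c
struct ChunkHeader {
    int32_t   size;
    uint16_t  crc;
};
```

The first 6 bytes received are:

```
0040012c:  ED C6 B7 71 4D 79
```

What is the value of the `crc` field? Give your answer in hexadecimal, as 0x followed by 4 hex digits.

`crc` follows `size` (4 bytes), so it starts at byte offset 4 and occupies 2 bytes.
Bytes at offsets 4..5: 4D 79.
Big-endian: lowest address holds the most-significant byte.
The bytes are already most-significant first: 0x4D79.

0x4D79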